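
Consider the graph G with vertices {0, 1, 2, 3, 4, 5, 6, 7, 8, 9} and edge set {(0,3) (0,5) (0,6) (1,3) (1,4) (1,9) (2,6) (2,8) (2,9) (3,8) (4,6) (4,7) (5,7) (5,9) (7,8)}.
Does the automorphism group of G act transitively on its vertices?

G is 3-regular on 10 vertices with no triangles and no 4-cycles (girth 5): this is the Petersen graph. Viewing the Petersen graph as the Kneser graph K(5,2) — vertices are 2-subsets of {1,…,5}, edges join disjoint pairs — its automorphisms are exactly the permutations of the 5-element set, so Aut ≅ S_5 of order 120. Under this action every vertex can be carried to every other, so G is vertex-transitive.

Yes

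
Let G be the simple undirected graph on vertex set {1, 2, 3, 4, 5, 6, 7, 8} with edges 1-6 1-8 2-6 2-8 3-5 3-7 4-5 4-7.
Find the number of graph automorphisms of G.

G has two connected components, {1, 2, 6, 8} and {3, 4, 5, 7}; each is 2-regular, so G = C_4 ⊔ C_4. Aut of a disjoint union of two copies of C_4 is the wreath product D_4 ≀ Z_2, of order 2·8² = 128.

128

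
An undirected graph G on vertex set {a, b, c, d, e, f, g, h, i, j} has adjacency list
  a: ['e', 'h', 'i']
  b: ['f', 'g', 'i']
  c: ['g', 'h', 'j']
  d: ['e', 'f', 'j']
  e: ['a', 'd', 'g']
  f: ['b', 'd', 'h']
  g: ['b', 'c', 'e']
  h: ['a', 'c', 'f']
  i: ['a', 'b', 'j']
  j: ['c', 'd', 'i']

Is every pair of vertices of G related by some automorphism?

G is 3-regular on 10 vertices with no triangles and no 4-cycles (girth 5): this is the Petersen graph. It is a classical fact that the Petersen graph has automorphism group S_5 (order 120), arising from its description as the Kneser graph K(5,2). This group acts transitively on the 10 vertices.

Yes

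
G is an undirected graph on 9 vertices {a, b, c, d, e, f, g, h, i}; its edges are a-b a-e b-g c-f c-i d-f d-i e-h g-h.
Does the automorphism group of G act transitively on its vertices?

G has two connected components, {a, b, e, g, h} and {c, d, f, i}; each is 2-regular, so G = C_5 ⊔ C_4. The orbit of a under Aut(G) is {a, b, e, g, h}, which does not contain c, so G is not vertex-transitive.

No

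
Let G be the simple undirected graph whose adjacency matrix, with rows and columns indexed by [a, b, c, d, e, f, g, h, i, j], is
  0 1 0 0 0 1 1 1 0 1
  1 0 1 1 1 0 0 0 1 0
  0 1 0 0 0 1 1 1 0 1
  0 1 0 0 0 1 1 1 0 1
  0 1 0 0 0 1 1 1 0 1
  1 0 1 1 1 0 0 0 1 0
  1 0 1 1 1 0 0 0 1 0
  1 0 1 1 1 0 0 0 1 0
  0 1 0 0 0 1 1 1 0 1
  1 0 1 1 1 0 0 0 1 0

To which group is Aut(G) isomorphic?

(S_5 × S_5) ⋊ Z_2

G is 5-regular and bipartite with parts {b, f, g, h, j} and {a, c, d, e, i} (each part is independent and every cross-pair is an edge), so G = K_{5,5}. Aut(K_{5,5}) is the wreath product S_5 ≀ Z_2: permute within each part, then optionally swap the parts; |Aut| = 2·(5!)² = 28800.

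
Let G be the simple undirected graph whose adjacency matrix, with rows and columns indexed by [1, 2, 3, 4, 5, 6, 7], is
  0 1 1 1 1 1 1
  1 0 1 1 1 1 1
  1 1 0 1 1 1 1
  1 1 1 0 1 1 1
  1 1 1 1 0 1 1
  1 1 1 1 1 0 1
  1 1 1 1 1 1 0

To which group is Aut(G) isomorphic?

All 7 vertices are pairwise adjacent: G = K_7. Any permutation of the 7 vertices preserves K_7, so Aut(K_7) = S_7 of order 7! = 5040.

the symmetric group on 7 letters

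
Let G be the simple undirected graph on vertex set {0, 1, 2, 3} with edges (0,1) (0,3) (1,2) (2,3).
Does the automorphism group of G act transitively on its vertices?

Yes

Every vertex has degree 2 and the graph is connected, so G is the 4-cycle C_4. The automorphisms of the 4-cycle are exactly the symmetries of a regular 4-gon: the dihedral group D_4, |D_4| = 8. This group acts transitively on the 4 vertices.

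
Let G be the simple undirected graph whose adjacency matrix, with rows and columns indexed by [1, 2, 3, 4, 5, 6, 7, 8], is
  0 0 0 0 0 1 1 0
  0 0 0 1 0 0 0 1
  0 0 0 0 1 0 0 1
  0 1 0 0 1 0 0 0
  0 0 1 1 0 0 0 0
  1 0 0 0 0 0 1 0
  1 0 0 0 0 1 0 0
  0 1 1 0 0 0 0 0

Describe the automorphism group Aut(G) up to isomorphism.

G has two connected components, {2, 3, 4, 5, 8} and {1, 6, 7}; each is 2-regular, so G = C_5 ⊔ C_3. The components are non-isomorphic (different sizes), so Aut(G) = Aut(C_5) × Aut(C_3) = D_5 × D_3 of order 10·6 = 60.

D_5 × D_3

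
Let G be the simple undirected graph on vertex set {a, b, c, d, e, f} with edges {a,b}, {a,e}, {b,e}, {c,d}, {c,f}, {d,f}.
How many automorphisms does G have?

72

G has two connected components, {c, d, f} and {a, b, e}; each is 2-regular, so G = C_3 ⊔ C_3. With two isomorphic components, Aut(G) = Aut(C_3) ≀ S_2 = (D_3 × D_3) ⋊ Z_2: permute each cycle by D_3, then optionally swap the two cycles. Order 2·(2·3)² = 72.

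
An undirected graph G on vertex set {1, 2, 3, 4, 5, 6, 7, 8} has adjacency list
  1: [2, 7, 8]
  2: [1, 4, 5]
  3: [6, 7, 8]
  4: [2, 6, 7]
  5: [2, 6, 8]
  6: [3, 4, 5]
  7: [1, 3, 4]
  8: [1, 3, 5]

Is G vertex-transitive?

Yes

G is 3-regular and bipartite on 2^3 = 8 vertices with girth 4; it is the hypercube graph Q_3. Aut(Q_3) consists of the signed permutations of the 3 coordinate axes: 3! permutations times 2^3 sign flips, so |Aut| = 2^3·3! = 48. This group acts transitively on the 8 vertices.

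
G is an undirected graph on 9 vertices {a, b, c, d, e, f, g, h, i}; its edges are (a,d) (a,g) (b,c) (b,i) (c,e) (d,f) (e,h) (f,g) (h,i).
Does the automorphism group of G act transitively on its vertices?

No

G has two connected components, {b, c, e, h, i} and {a, d, f, g}; each is 2-regular, so G = C_5 ⊔ C_4. The orbit of a under Aut(G) is {a, d, f, g}, which does not contain b, so G is not vertex-transitive.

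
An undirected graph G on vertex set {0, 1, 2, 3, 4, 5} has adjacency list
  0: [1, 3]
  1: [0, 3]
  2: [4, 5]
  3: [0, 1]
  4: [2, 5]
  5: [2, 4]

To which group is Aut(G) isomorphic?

G has two connected components, {0, 1, 3} and {2, 4, 5}; each is 2-regular, so G = C_3 ⊔ C_3. Aut of a disjoint union of two copies of C_3 is the wreath product D_3 ≀ Z_2, of order 2·6² = 72.

D_3 ≀ Z_2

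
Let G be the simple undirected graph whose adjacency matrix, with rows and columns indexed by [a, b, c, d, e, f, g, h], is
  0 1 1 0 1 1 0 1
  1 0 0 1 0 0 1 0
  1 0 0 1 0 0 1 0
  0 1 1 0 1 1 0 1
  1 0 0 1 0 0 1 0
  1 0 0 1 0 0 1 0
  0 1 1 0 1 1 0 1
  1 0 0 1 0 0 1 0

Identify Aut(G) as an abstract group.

The vertices split by degree into {a, d, g} (degree 5) and {b, c, e, f, h} (degree 3); every edge runs between the two parts, so G is the complete bipartite graph K_{3,5}. The parts have unequal sizes, so no automorphism swaps them; each part is permuted independently, giving S_3 × S_5 of order 3!·5! = 720.

S_3 × S_5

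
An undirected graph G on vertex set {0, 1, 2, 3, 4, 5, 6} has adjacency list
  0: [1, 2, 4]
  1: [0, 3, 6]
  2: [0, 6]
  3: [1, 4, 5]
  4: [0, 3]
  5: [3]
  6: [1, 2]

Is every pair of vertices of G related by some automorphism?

Vertex 5 is the only vertex of degree 1, so every automorphism fixes it; G is not vertex-transitive.

No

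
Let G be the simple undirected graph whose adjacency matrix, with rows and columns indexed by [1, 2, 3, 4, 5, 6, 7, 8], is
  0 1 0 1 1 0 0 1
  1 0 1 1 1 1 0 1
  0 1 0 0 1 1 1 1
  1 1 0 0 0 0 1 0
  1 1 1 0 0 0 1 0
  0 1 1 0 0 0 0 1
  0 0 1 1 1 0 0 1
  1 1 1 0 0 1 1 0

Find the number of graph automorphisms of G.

The degree sequence is [4, 6, 5, 3, 4, 3, 4, 5]. Checking the degree-preserving permutations of the vertex set shows that none except the identity preserves every edge, so Aut(G) is trivial.

1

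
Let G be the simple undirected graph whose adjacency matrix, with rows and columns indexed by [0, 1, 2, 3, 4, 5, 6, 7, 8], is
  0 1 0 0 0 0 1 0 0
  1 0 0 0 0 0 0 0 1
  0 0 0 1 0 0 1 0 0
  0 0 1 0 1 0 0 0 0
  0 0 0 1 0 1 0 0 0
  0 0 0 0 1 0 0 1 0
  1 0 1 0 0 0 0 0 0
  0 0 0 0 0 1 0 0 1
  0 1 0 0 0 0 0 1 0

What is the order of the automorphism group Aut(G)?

Every vertex has degree 2 and the graph is connected, so G is the 9-cycle C_9. C_9 has 9 rotations and 9 reflections, so Aut(C_9) ≅ D_9 of order 18.

18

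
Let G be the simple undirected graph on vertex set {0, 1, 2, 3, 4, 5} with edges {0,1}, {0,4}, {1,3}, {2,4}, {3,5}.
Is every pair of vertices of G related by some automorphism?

Automorphisms preserve degree, but G has vertices of degree 1 and vertices of degree 2; no automorphism maps one to the other, so G is not vertex-transitive.

No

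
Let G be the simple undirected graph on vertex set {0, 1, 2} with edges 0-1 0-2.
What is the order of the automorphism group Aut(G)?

2

The degree sequence is [2, 1, 1]; the two degree-1 vertices 1 and 2 are the ends of a path, so G = P_3. The only nontrivial automorphism of a path is the end-to-end reflection, so Aut(G) ≅ Z_2.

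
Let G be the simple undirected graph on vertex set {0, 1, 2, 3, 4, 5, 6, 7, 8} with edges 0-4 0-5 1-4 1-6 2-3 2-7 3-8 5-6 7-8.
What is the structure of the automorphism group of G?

G has two connected components, {0, 1, 4, 5, 6} and {2, 3, 7, 8}; each is 2-regular, so G = C_5 ⊔ C_4. No automorphism exchanges components of different sizes, hence Aut(G) is the direct product D_4 × D_5, order 80.

D_4 × D_5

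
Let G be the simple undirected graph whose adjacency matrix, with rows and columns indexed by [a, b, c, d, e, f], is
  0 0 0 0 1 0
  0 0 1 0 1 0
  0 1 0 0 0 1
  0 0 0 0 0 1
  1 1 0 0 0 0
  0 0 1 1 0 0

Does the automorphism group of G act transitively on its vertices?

Automorphisms preserve degree, but G has vertices of degree 1 and vertices of degree 2; no automorphism maps one to the other, so G is not vertex-transitive.

No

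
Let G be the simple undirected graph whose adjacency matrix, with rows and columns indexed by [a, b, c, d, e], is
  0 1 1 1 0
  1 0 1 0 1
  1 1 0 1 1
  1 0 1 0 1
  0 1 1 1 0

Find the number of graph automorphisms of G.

8

Vertex c is the unique vertex of degree 4; the remaining 4 vertices each have degree 3 and induce a cycle, so G is the wheel on 5 vertices with hub c. Every automorphism fixes the hub and acts on the rim 4-cycle, so Aut(G) ≅ Aut(C_4) = D_4 of order 8.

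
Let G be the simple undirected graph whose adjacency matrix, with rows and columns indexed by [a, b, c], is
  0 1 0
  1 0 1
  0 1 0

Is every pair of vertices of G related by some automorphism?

Vertex b is the only vertex of degree 2, so every automorphism fixes it; G is not vertex-transitive.

No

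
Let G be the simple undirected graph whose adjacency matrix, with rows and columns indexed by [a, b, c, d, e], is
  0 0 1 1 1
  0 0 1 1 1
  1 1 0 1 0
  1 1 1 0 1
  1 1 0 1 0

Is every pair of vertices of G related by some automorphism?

No

Vertex d is the only vertex of degree 4, so every automorphism fixes it; G is not vertex-transitive.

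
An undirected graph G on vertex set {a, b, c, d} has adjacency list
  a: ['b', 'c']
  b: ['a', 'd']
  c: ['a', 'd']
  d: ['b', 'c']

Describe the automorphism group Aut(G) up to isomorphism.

the dihedral group of order 8

G is 2-regular and bipartite on 2^2 = 4 vertices with girth 4; it is the hypercube graph Q_2. Aut(Q_2) consists of the signed permutations of the 2 coordinate axes: 2! permutations times 2^2 sign flips, so |Aut| = 2^2·2! = 8.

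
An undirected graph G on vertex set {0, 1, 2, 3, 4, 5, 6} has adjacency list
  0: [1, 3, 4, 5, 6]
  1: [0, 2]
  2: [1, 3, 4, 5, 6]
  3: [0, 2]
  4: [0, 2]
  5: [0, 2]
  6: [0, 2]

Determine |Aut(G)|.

240

The vertices split by degree into {0, 2} (degree 5) and {1, 3, 4, 5, 6} (degree 2); every edge runs between the two parts, so G is the complete bipartite graph K_{2,5}. Automorphisms preserve the bipartition setwise (since the parts differ in size) and act as S_5 × S_2 within it; |Aut| = 240.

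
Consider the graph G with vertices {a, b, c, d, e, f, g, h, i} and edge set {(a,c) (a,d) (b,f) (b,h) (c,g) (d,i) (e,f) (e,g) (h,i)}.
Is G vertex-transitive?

G is 2-regular and connected on 9 vertices, i.e. the cycle C_9. C_9 has 9 rotations and 9 reflections, so Aut(C_9) ≅ D_9 of order 18. Under this action every vertex can be carried to every other, so G is vertex-transitive.

Yes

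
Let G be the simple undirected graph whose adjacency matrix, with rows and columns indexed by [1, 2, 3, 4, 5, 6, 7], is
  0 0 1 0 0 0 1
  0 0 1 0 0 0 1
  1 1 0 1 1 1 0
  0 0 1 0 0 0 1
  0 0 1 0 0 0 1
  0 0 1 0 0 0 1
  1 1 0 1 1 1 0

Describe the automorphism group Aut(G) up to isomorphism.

S_5 × S_2

The vertices split by degree into {3, 7} (degree 5) and {1, 2, 4, 5, 6} (degree 2); every edge runs between the two parts, so G is the complete bipartite graph K_{2,5}. Automorphisms preserve the bipartition setwise (since the parts differ in size) and act as S_5 × S_2 within it; |Aut| = 240.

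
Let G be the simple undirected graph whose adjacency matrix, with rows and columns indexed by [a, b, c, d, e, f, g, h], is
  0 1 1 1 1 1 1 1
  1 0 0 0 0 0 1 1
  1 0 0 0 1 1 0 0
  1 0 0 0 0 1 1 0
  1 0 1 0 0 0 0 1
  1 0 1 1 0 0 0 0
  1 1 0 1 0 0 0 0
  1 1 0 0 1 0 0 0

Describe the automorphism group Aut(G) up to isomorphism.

Vertex a is the unique vertex of degree 7; the remaining 7 vertices each have degree 3 and induce a cycle, so G is the wheel on 8 vertices with hub a. With the hub fixed, the remaining symmetry is that of the rim cycle C_7, giving the dihedral group D_7.

D_7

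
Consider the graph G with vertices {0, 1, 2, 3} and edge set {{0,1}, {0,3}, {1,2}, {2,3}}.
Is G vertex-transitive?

Yes

G is 2-regular and bipartite with parts {1, 3} and {0, 2} (each part is independent and every cross-pair is an edge), so G = K_{2,2}. Each part can be permuted independently (S_2 × S_2) and the two equal-size parts can also be swapped, giving (S_2 × S_2) ⋊ Z_2 of order 2·(2!)² = 8. Under this action every vertex can be carried to every other, so G is vertex-transitive.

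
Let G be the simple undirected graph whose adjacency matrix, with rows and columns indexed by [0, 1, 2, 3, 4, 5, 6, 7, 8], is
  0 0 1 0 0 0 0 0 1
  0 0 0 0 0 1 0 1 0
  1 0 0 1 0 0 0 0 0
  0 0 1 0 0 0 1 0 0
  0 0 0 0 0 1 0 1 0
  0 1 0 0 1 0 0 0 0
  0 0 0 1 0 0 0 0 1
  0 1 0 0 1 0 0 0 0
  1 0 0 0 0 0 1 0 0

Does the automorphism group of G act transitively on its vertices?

G has two connected components, {0, 2, 3, 6, 8} and {1, 4, 5, 7}; each is 2-regular, so G = C_5 ⊔ C_4. The orbit of 0 under Aut(G) is {0, 2, 3, 6, 8}, which does not contain 1, so G is not vertex-transitive.

No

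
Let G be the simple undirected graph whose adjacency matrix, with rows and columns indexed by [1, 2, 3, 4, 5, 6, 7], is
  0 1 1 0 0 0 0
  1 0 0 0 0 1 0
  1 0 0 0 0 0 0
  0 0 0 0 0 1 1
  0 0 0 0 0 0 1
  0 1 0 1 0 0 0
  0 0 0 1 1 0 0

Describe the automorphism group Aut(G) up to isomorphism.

The degree sequence is [2, 2, 1, 2, 1, 2, 2]; the two degree-1 vertices 3 and 5 are the ends of a path, so G = P_7. A path has exactly one nontrivial symmetry — reversal — giving Aut(G) of order 2.

the cyclic group of order 2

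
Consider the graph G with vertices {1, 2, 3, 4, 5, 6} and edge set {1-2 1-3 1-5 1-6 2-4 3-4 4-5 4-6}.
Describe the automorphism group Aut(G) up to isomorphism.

The vertices split by degree into {1, 4} (degree 4) and {2, 3, 5, 6} (degree 2); every edge runs between the two parts, so G is the complete bipartite graph K_{2,4}. Automorphisms preserve the bipartition setwise (since the parts differ in size) and act as S_4 × S_2 within it; |Aut| = 48.

S_4 × S_2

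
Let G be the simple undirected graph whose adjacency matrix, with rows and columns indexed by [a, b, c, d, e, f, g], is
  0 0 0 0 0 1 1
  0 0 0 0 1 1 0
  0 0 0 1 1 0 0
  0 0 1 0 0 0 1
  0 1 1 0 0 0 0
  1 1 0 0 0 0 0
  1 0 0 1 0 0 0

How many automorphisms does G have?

14

G is 2-regular and connected on 7 vertices, i.e. the cycle C_7. C_7 has 7 rotations and 7 reflections, so Aut(C_7) ≅ D_7 of order 14.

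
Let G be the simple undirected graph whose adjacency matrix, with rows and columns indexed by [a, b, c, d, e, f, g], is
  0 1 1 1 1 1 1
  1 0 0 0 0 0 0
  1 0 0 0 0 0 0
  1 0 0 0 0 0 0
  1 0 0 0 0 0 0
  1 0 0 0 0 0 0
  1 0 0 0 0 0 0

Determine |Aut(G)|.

720

Vertex a has degree 6 and every other vertex has degree 1, so G is the star K_{1,6} with centre a. Any automorphism fixes the centre and permutes the 6 leaves freely, so Aut(G) ≅ S_6 of order 6! = 720.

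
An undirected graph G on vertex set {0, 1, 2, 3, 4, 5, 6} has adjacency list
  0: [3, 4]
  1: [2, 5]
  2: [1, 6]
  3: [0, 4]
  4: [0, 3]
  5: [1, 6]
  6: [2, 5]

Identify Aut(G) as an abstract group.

G has two connected components, {1, 2, 5, 6} and {0, 3, 4}; each is 2-regular, so G = C_4 ⊔ C_3. No automorphism exchanges components of different sizes, hence Aut(G) is the direct product D_4 × D_3, order 48.

D_4 × D_3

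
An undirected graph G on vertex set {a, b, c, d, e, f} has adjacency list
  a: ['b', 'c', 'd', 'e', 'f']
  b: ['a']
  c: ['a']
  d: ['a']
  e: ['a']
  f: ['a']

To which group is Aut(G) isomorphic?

S_5

Vertex a has degree 5 and every other vertex has degree 1, so G is the star K_{1,5} with centre a. The 5 leaves are pairwise interchangeable while the centre is fixed, giving Aut(G) = S_5.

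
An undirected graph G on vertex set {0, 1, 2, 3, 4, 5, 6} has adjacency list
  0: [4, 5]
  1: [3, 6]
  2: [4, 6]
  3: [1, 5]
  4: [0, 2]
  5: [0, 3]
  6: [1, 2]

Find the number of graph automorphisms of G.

Every vertex has degree 2 and the graph is connected, so G is the 7-cycle C_7. C_7 has 7 rotations and 7 reflections, so Aut(C_7) ≅ D_7 of order 14.

14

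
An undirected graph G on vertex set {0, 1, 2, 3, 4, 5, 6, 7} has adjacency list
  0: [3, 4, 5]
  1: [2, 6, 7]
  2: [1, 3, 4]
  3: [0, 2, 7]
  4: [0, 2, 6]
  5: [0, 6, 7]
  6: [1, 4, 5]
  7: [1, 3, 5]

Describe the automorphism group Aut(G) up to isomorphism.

G is 3-regular and bipartite on 2^3 = 8 vertices with girth 4; it is the hypercube graph Q_3. Aut(Q_3) consists of the signed permutations of the 3 coordinate axes: 3! permutations times 2^3 sign flips, so |Aut| = 2^3·3! = 48.

Z_2^3 ⋊ S_3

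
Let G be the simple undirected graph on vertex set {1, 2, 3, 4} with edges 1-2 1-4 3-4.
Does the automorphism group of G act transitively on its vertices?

No

Automorphisms preserve degree, but G has vertices of degree 1 and vertices of degree 2; no automorphism maps one to the other, so G is not vertex-transitive.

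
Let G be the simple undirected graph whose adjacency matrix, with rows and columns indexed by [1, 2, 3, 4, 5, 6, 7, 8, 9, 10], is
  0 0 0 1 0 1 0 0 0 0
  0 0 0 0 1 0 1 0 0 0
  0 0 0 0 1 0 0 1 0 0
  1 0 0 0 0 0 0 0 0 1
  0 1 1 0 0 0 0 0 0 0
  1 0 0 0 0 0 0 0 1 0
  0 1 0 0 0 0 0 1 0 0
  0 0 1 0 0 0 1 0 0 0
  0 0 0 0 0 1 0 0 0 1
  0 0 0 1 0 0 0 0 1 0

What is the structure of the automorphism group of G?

D_5 ≀ Z_2

G has two connected components, {2, 3, 5, 7, 8} and {1, 4, 6, 9, 10}; each is 2-regular, so G = C_5 ⊔ C_5. With two isomorphic components, Aut(G) = Aut(C_5) ≀ S_2 = (D_5 × D_5) ⋊ Z_2: permute each cycle by D_5, then optionally swap the two cycles. Order 2·(2·5)² = 200.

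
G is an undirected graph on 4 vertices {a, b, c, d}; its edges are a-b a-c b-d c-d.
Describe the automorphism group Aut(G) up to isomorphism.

the dihedral group of order 8

Every vertex has degree 2 and the graph is connected, so G is the 4-cycle C_4. The automorphisms of the 4-cycle are exactly the symmetries of a regular 4-gon: the dihedral group D_4, |D_4| = 8.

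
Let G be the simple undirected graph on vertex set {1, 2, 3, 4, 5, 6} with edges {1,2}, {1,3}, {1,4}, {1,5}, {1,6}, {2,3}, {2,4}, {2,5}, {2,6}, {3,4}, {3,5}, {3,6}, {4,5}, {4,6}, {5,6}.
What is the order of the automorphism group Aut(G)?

720

All 6 vertices are pairwise adjacent: G = K_6. Any permutation of the 6 vertices preserves K_6, so Aut(K_6) = S_6 of order 6! = 720.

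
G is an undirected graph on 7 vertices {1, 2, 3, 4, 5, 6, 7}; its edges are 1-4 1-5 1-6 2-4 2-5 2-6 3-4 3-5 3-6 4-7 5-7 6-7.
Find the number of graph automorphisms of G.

The vertices split by degree into {4, 5, 6} (degree 4) and {1, 2, 3, 7} (degree 3); every edge runs between the two parts, so G is the complete bipartite graph K_{3,4}. Automorphisms preserve the bipartition setwise (since the parts differ in size) and act as S_3 × S_4 within it; |Aut| = 144.

144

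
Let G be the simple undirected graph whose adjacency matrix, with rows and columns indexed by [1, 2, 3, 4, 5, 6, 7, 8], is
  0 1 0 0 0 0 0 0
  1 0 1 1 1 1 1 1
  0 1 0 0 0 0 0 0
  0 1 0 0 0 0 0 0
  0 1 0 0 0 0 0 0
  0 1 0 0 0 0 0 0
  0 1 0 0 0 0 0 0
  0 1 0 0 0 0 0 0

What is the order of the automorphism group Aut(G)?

5040

Vertex 2 has degree 7 and every other vertex has degree 1, so G is the star K_{1,7} with centre 2. The 7 leaves are pairwise interchangeable while the centre is fixed, giving Aut(G) = S_7.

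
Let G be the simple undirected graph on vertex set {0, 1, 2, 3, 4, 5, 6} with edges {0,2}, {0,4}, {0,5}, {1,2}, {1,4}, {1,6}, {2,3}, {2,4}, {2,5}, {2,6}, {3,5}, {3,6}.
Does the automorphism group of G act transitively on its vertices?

No

Vertex 2 is the only vertex of degree 6, so every automorphism fixes it; G is not vertex-transitive.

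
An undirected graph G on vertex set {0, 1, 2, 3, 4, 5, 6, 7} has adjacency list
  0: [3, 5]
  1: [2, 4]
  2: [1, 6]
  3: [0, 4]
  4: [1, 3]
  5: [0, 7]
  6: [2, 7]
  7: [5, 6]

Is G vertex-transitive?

Yes

Every vertex has degree 2 and the graph is connected, so G is the 8-cycle C_8. C_8 has 8 rotations and 8 reflections, so Aut(C_8) ≅ D_8 of order 16. This group acts transitively on the 8 vertices.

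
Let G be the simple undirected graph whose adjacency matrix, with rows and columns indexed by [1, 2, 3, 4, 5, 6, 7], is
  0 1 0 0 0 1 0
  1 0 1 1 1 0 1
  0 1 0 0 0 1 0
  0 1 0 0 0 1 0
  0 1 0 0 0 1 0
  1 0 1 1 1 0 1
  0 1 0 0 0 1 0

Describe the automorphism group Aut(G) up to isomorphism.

S_5 × S_2

The vertices split by degree into {2, 6} (degree 5) and {1, 3, 4, 5, 7} (degree 2); every edge runs between the two parts, so G is the complete bipartite graph K_{2,5}. Automorphisms preserve the bipartition setwise (since the parts differ in size) and act as S_5 × S_2 within it; |Aut| = 240.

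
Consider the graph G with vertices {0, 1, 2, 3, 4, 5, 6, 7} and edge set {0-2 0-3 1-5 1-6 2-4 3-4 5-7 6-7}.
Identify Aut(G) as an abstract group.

G has two connected components, {0, 2, 3, 4} and {1, 5, 6, 7}; each is 2-regular, so G = C_4 ⊔ C_4. With two isomorphic components, Aut(G) = Aut(C_4) ≀ S_2 = (D_4 × D_4) ⋊ Z_2: permute each cycle by D_4, then optionally swap the two cycles. Order 2·(2·4)² = 128.

(D_4 × D_4) ⋊ Z_2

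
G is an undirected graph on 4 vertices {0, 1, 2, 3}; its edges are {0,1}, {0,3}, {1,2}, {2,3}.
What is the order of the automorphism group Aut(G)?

8

G is 2-regular and connected on 4 vertices, i.e. the cycle C_4. The automorphisms of the 4-cycle are exactly the symmetries of a regular 4-gon: the dihedral group D_4, |D_4| = 8.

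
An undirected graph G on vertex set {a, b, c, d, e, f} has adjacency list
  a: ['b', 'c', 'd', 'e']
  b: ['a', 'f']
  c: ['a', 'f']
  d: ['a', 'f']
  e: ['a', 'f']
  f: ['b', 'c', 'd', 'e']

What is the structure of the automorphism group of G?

The vertices split by degree into {a, f} (degree 4) and {b, c, d, e} (degree 2); every edge runs between the two parts, so G is the complete bipartite graph K_{2,4}. The parts have unequal sizes, so no automorphism swaps them; each part is permuted independently, giving S_4 × S_2 of order 4!·2! = 48.

S_4 × S_2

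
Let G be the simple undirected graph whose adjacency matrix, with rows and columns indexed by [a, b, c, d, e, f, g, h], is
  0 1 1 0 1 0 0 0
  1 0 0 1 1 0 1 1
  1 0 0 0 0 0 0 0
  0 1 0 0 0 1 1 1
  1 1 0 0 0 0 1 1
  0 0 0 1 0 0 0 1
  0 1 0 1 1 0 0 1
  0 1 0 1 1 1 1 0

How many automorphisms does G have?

Degrees alone do not determine every vertex (e.g. b and h both have degree 5), but their neighbour-degree multisets differ: N(b) has degrees [3, 4, 4, 4, 5] while N(h) has degrees [2, 4, 4, 4, 5]. Repeating this refinement separates all vertices, so the only automorphism is the identity.

1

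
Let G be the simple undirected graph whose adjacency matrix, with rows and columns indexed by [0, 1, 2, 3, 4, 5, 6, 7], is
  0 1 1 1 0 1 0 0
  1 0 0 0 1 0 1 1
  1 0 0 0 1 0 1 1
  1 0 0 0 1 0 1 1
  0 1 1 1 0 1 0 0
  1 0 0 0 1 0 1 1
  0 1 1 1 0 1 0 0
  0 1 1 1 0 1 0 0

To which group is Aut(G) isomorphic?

G is 4-regular and bipartite with parts {0, 4, 6, 7} and {1, 2, 3, 5} (each part is independent and every cross-pair is an edge), so G = K_{4,4}. Each part can be permuted independently (S_4 × S_4) and the two equal-size parts can also be swapped, giving (S_4 × S_4) ⋊ Z_2 of order 2·(4!)² = 1152.

(S_4 × S_4) ⋊ Z_2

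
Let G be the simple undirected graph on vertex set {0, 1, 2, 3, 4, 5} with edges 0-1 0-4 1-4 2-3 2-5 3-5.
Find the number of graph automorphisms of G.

72

G has two connected components, {2, 3, 5} and {0, 1, 4}; each is 2-regular, so G = C_3 ⊔ C_3. Aut of a disjoint union of two copies of C_3 is the wreath product D_3 ≀ Z_2, of order 2·6² = 72.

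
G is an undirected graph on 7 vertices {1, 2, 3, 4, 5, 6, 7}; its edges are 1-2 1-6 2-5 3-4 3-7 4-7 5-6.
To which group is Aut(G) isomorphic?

G has two connected components, {1, 2, 5, 6} and {3, 4, 7}; each is 2-regular, so G = C_4 ⊔ C_3. The components are non-isomorphic (different sizes), so Aut(G) = Aut(C_3) × Aut(C_4) = D_3 × D_4 of order 6·8 = 48.

D_3 × D_4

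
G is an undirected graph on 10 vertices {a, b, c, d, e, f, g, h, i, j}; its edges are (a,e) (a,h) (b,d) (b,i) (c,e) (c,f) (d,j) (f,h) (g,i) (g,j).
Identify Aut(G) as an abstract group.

G has two connected components, {a, c, e, f, h} and {b, d, g, i, j}; each is 2-regular, so G = C_5 ⊔ C_5. Aut of a disjoint union of two copies of C_5 is the wreath product D_5 ≀ Z_2, of order 2·10² = 200.

(D_5 × D_5) ⋊ Z_2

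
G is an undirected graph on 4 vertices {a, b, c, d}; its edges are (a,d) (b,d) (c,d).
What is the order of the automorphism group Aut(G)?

Vertex d has degree 3 and every other vertex has degree 1, so G is the star K_{1,3} with centre d. The 3 leaves are pairwise interchangeable while the centre is fixed, giving Aut(G) = S_3.

6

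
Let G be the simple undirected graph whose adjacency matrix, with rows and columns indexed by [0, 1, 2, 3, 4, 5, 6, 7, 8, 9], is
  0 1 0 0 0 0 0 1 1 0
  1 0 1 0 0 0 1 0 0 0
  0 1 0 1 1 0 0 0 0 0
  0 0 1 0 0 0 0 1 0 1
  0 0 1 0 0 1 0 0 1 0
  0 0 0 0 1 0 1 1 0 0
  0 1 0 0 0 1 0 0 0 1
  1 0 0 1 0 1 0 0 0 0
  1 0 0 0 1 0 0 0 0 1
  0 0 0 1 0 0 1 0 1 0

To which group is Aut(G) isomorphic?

G is 3-regular on 10 vertices with no triangles and no 4-cycles (girth 5): this is the Petersen graph. Viewing the Petersen graph as the Kneser graph K(5,2) — vertices are 2-subsets of {1,…,5}, edges join disjoint pairs — its automorphisms are exactly the permutations of the 5-element set, so Aut ≅ S_5 of order 120.

the symmetric group S_5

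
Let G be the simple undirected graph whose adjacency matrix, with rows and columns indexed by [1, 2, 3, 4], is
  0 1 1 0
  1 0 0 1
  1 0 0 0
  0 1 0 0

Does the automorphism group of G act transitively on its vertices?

Automorphisms preserve degree, but G has vertices of degree 1 and vertices of degree 2; no automorphism maps one to the other, so G is not vertex-transitive.

No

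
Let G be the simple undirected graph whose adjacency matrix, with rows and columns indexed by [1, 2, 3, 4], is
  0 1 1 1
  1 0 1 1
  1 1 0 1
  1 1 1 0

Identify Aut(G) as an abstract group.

S_4

Every vertex has degree 3, so G is the complete graph K_4. Every bijection on the vertex set is an automorphism of K_4; hence Aut(K_4) ≅ S_4, order 24.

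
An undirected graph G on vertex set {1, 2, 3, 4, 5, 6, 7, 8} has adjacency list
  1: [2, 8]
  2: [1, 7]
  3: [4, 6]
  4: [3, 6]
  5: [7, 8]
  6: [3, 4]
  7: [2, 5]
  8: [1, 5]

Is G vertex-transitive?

G has two connected components, {1, 2, 5, 7, 8} and {3, 4, 6}; each is 2-regular, so G = C_5 ⊔ C_3. The orbit of 1 under Aut(G) is {1, 2, 5, 7, 8}, which does not contain 3, so G is not vertex-transitive.

No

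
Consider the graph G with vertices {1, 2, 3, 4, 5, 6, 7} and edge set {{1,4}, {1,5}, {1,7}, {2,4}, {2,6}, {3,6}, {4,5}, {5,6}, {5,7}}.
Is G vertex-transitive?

Vertex 3 is the only vertex of degree 1, so every automorphism fixes it; G is not vertex-transitive.

No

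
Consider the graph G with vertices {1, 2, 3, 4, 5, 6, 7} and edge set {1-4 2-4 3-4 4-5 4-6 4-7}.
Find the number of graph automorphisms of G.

Vertex 4 has degree 6 and every other vertex has degree 1, so G is the star K_{1,6} with centre 4. Any automorphism fixes the centre and permutes the 6 leaves freely, so Aut(G) ≅ S_6 of order 6! = 720.

720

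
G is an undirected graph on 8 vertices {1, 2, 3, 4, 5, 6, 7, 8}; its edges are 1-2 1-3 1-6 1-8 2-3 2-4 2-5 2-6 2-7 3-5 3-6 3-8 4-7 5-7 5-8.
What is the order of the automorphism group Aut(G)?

1

The degree sequence is [4, 6, 5, 2, 4, 3, 3, 3]. Checking the degree-preserving permutations of the vertex set shows that none except the identity preserves every edge, so Aut(G) is trivial.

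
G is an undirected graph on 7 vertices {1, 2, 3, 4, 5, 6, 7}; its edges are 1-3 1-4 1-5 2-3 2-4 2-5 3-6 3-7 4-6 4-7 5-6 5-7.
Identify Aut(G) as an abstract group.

S_3 × S_4

The vertices split by degree into {3, 4, 5} (degree 4) and {1, 2, 6, 7} (degree 3); every edge runs between the two parts, so G is the complete bipartite graph K_{3,4}. Automorphisms preserve the bipartition setwise (since the parts differ in size) and act as S_3 × S_4 within it; |Aut| = 144.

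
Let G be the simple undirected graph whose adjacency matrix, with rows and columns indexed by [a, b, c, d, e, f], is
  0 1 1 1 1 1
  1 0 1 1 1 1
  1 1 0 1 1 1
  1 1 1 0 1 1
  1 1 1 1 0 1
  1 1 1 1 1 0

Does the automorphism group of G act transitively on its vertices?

All 6 vertices are pairwise adjacent: G = K_6. Every bijection on the vertex set is an automorphism of K_6; hence Aut(K_6) ≅ S_6, order 720. This group acts transitively on the 6 vertices.

Yes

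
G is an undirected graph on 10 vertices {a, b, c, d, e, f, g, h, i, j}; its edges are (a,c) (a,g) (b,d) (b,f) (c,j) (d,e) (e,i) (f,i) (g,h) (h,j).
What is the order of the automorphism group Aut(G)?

G has two connected components, {a, c, g, h, j} and {b, d, e, f, i}; each is 2-regular, so G = C_5 ⊔ C_5. With two isomorphic components, Aut(G) = Aut(C_5) ≀ S_2 = (D_5 × D_5) ⋊ Z_2: permute each cycle by D_5, then optionally swap the two cycles. Order 2·(2·5)² = 200.

200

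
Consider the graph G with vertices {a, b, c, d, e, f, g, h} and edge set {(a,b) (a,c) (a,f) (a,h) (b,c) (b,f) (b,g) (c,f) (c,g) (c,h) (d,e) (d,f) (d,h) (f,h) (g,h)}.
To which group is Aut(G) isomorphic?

1

The degree sequence is [4, 4, 5, 3, 1, 5, 3, 5]. Checking the degree-preserving permutations of the vertex set shows that none except the identity preserves every edge, so Aut(G) is trivial.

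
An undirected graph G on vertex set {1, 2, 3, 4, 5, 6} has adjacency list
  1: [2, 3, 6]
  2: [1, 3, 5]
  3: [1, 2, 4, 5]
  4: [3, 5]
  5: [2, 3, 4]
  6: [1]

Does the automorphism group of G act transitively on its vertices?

Vertex 3 is the only vertex of degree 4, so every automorphism fixes it; G is not vertex-transitive.

No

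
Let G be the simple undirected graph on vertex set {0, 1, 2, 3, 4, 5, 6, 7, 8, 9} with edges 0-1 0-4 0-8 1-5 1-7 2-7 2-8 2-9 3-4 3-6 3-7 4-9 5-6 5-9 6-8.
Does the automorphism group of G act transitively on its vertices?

G is 3-regular on 10 vertices with no triangles and no 4-cycles (girth 5): this is the Petersen graph. It is a classical fact that the Petersen graph has automorphism group S_5 (order 120), arising from its description as the Kneser graph K(5,2). Under this action every vertex can be carried to every other, so G is vertex-transitive.

Yes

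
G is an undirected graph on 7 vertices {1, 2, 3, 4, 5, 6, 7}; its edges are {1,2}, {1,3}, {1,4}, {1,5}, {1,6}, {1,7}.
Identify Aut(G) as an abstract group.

Vertex 1 has degree 6 and every other vertex has degree 1, so G is the star K_{1,6} with centre 1. The 6 leaves are pairwise interchangeable while the centre is fixed, giving Aut(G) = S_6.

S_6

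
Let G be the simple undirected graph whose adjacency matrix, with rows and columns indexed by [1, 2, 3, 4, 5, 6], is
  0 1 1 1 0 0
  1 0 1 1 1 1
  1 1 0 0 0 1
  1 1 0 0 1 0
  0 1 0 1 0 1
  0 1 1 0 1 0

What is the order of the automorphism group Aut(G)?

10

Vertex 2 is the unique vertex of degree 5; the remaining 5 vertices each have degree 3 and induce a cycle, so G is the wheel on 6 vertices with hub 2. Every automorphism fixes the hub and acts on the rim 5-cycle, so Aut(G) ≅ Aut(C_5) = D_5 of order 10.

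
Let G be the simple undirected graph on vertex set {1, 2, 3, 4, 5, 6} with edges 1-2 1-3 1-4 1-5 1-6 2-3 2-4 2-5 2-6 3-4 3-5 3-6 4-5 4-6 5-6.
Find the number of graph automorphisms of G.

Every vertex has degree 5, so G is the complete graph K_6. Any permutation of the 6 vertices preserves K_6, so Aut(K_6) = S_6 of order 6! = 720.

720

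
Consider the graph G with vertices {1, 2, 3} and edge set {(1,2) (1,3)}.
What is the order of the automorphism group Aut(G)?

The degree sequence is [2, 1, 1]; the two degree-1 vertices 2 and 3 are the ends of a path, so G = P_3. A path has exactly one nontrivial symmetry — reversal — giving Aut(G) of order 2.

2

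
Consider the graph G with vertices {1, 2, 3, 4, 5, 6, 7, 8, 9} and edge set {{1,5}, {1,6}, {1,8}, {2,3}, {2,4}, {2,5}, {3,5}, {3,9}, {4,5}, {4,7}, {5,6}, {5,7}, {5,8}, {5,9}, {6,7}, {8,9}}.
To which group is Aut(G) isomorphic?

the dihedral group of order 16

Vertex 5 is the unique vertex of degree 8; the remaining 8 vertices each have degree 3 and induce a cycle, so G is the wheel on 9 vertices with hub 5. With the hub fixed, the remaining symmetry is that of the rim cycle C_8, giving the dihedral group D_8.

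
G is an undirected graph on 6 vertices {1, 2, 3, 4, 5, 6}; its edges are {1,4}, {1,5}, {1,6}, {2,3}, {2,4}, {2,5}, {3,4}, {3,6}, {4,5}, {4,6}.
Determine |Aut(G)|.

Vertex 4 is the unique vertex of degree 5; the remaining 5 vertices each have degree 3 and induce a cycle, so G is the wheel on 6 vertices with hub 4. Every automorphism fixes the hub and acts on the rim 5-cycle, so Aut(G) ≅ Aut(C_5) = D_5 of order 10.

10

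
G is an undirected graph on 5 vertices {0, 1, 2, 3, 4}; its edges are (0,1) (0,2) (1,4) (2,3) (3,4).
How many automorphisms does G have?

10

Every vertex has degree 2 and the graph is connected, so G is the 5-cycle C_5. C_5 has 5 rotations and 5 reflections, so Aut(C_5) ≅ D_5 of order 10.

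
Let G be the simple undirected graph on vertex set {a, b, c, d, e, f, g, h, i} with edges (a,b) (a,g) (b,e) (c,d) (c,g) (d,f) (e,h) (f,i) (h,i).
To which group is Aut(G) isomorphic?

G is 2-regular and connected on 9 vertices, i.e. the cycle C_9. The automorphisms of the 9-cycle are exactly the symmetries of a regular 9-gon: the dihedral group D_9, |D_9| = 18.

D_9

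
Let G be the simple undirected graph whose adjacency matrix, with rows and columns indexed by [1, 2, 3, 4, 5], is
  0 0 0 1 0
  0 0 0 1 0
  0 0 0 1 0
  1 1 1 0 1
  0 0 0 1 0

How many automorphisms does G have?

24

Vertex 4 has degree 4 and every other vertex has degree 1, so G is the star K_{1,4} with centre 4. The 4 leaves are pairwise interchangeable while the centre is fixed, giving Aut(G) = S_4.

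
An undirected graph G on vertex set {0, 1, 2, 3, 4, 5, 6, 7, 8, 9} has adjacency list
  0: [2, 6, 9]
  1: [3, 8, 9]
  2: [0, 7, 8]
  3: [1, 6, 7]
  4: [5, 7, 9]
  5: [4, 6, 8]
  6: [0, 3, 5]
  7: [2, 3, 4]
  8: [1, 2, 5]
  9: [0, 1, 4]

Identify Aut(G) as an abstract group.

the symmetric group S_5

G is 3-regular on 10 vertices with no triangles and no 4-cycles (girth 5): this is the Petersen graph. Viewing the Petersen graph as the Kneser graph K(5,2) — vertices are 2-subsets of {1,…,5}, edges join disjoint pairs — its automorphisms are exactly the permutations of the 5-element set, so Aut ≅ S_5 of order 120.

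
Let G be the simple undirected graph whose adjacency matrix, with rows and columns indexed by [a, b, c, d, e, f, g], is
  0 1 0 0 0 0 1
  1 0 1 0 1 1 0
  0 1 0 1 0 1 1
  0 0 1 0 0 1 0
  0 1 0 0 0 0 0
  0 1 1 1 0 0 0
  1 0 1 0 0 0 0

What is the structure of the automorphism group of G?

The degree sequence is [2, 4, 4, 2, 1, 3, 2]. Checking the degree-preserving permutations of the vertex set shows that none except the identity preserves every edge, so Aut(G) is trivial.

1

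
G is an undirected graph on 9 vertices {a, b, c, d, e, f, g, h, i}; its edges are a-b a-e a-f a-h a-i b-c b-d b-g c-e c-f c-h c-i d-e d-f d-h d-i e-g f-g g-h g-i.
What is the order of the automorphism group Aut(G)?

The vertices split by degree into {a, c, d, g} (degree 5) and {b, e, f, h, i} (degree 4); every edge runs between the two parts, so G is the complete bipartite graph K_{4,5}. The parts have unequal sizes, so no automorphism swaps them; each part is permuted independently, giving S_5 × S_4 of order 5!·4! = 2880.

2880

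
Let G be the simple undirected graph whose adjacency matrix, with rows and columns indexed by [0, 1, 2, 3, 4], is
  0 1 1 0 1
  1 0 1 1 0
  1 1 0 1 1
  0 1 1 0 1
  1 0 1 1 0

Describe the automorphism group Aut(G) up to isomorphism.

Vertex 2 is the unique vertex of degree 4; the remaining 4 vertices each have degree 3 and induce a cycle, so G is the wheel on 5 vertices with hub 2. With the hub fixed, the remaining symmetry is that of the rim cycle C_4, giving the dihedral group D_4.

the dihedral group of order 8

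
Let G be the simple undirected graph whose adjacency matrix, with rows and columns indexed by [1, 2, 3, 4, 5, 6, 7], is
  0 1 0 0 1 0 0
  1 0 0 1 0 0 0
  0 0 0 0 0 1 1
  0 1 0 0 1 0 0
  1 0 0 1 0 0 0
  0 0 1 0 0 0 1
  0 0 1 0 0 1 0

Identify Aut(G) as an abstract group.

G has two connected components, {1, 2, 4, 5} and {3, 6, 7}; each is 2-regular, so G = C_4 ⊔ C_3. The components are non-isomorphic (different sizes), so Aut(G) = Aut(C_4) × Aut(C_3) = D_4 × D_3 of order 8·6 = 48.

D_4 × D_3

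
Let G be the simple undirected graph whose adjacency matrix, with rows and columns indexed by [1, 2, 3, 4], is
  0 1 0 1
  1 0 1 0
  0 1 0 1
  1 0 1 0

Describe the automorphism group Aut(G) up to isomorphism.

G is 2-regular and bipartite on 2^2 = 4 vertices with girth 4; it is the hypercube graph Q_2. Aut(Q_2) consists of the signed permutations of the 2 coordinate axes: 2! permutations times 2^2 sign flips, so |Aut| = 2^2·2! = 8.

the hyperoctahedral group B_2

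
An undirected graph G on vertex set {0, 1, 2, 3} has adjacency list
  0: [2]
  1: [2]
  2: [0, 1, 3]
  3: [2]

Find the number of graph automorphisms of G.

Vertex 2 has degree 3 and every other vertex has degree 1, so G is the star K_{1,3} with centre 2. The 3 leaves are pairwise interchangeable while the centre is fixed, giving Aut(G) = S_3.

6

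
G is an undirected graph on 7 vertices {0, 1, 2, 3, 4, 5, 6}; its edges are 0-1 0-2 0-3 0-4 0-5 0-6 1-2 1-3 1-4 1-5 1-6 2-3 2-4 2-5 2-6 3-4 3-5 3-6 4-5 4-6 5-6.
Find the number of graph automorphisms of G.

5040

Every vertex has degree 6, so G is the complete graph K_7. Every bijection on the vertex set is an automorphism of K_7; hence Aut(K_7) ≅ S_7, order 5040.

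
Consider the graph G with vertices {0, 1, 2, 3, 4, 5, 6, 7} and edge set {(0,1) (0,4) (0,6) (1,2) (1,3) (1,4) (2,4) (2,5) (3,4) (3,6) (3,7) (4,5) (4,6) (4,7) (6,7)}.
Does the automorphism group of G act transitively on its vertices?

No

Vertex 4 is the only vertex of degree 7, so every automorphism fixes it; G is not vertex-transitive.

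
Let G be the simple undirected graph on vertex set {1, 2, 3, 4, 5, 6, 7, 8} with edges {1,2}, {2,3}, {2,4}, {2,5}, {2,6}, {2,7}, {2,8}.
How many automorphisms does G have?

5040

Vertex 2 has degree 7 and every other vertex has degree 1, so G is the star K_{1,7} with centre 2. Any automorphism fixes the centre and permutes the 7 leaves freely, so Aut(G) ≅ S_7 of order 7! = 5040.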